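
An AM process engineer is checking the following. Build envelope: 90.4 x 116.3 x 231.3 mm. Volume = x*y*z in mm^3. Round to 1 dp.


V = 90.4 * 116.3 * 231.3 = 2431777.2 mm^3


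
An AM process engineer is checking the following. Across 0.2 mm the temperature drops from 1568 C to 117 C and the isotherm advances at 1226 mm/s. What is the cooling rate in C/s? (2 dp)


G = (1568-117)/0.2 = 7255.0 C/mm
CR = 7255.0 * 1226 = 8894630.0 C/s


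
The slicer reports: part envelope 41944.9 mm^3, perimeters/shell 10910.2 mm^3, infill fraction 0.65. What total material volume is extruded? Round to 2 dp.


V_infill = (41944.9 - 10910.2) * 0.65 = 20172.56
V_total = 10910.2 + 20172.56 = 31082.76 mm^3


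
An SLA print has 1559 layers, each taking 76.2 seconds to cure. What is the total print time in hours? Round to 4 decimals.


t = 1559 * 76.2 / 3600 = 32.9988 hrs


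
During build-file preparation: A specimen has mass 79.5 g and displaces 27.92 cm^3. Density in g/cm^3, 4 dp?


rho = 79.5 / 27.92 = 2.8474 g/cm^3


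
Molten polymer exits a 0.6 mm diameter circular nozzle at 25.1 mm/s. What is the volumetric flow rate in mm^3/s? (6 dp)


A = pi*(0.6/2)^2 = 0.28274334 mm^2
Q = 0.28274334 * 25.1 = 7.096858 mm^3/s


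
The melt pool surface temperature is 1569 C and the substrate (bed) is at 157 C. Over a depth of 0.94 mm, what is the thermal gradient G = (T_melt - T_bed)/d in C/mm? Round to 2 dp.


G = (1569-157)/0.94 = 1502.13 C/mm


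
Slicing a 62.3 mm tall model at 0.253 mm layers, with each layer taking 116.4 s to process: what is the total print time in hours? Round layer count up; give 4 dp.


Layers = ceil(62.3/0.253) = 247
t = 247 * 116.4 / 3600 = 7.9863 hrs


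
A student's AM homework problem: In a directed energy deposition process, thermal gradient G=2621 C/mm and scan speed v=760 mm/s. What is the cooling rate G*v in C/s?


CR = 2621 * 760 = 1991960 C/s


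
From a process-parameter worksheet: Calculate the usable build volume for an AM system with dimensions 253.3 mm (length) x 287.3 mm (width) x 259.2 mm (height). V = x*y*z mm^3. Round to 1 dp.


V = 253.3 * 287.3 * 259.2 = 18862784.9 mm^3


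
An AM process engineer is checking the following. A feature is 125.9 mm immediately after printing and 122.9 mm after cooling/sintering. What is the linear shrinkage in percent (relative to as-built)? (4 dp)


Shrinkage = ((125.9-122.9)/125.9)*100 = 2.3828 %


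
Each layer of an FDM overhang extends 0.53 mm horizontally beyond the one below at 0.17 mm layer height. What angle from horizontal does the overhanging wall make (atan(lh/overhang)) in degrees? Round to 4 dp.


angle = atan(0.17/0.53) = 17.7839 degrees


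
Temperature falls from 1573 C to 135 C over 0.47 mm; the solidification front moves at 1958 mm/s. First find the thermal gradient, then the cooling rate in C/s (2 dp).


G = (1573-135)/0.47 = 3059.57446809 C/mm
CR = 3059.57446809 * 1958 = 5990646.81 C/s


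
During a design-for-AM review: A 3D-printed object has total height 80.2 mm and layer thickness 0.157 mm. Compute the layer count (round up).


Layers = ceil(80.2/0.157) = 511


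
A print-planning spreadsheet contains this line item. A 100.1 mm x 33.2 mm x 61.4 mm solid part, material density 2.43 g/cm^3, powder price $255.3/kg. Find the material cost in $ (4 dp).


V = 100.1 * 33.2 * 61.4 = 204051.848 mm^3 = 204.051848 cm^3
Mass = 204.051848 * 2.43 / 1000 = 0.49584599 kg
Cost = 0.49584599 * 255.3 = 126.5895 $


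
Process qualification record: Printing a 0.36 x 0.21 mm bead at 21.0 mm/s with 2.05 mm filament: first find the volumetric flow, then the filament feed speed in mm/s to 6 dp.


Q = 0.36 * 0.21 * 21.0 = 1.5876 mm^3/s
A_fil = pi*(2.05/2)^2 = 3.30063578 mm^2
v_feed = 1.5876 / 3.30063578 = 0.480998 mm/s


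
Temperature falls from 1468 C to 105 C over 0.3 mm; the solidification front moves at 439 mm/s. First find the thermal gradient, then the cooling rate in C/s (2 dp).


G = (1468-105)/0.3 = 4543.33333333 C/mm
CR = 4543.33333333 * 439 = 1994523.33 C/s


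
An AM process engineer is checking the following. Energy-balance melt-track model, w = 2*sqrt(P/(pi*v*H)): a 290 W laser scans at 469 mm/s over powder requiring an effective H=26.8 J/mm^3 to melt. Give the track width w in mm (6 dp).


w = 2*sqrt(290/(pi*469*26.8)) = 0.171396 mm


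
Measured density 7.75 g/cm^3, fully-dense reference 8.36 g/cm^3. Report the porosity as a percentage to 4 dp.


Porosity = (1-7.75/8.36)*100 = 7.2967 %


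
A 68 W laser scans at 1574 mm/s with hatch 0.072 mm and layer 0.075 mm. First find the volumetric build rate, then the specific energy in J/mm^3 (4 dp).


Build rate = 1574 * 0.072 * 0.075 = 8.4996 mm^3/s
SE = 68 / 8.4996 = 8.0004 J/mm^3


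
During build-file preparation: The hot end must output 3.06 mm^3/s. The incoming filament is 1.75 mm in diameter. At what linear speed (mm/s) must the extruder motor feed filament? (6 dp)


A = pi*(1.75/2)^2 = 2.405282
v = 3.06 / 2.405282 = 1.2722 mm/s


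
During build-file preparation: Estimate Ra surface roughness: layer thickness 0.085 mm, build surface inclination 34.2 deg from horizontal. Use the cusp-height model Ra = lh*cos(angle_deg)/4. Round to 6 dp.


Ra = 0.085 * cos(34.2) / 4 = 0.017575 mm


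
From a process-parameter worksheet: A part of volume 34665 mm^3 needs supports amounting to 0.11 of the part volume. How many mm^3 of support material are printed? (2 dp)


V_support = 34665 * 0.11 = 3813.15 mm^3


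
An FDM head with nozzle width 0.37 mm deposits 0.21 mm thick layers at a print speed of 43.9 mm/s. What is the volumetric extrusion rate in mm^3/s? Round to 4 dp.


Rate = 0.37 * 0.21 * 43.9 = 3.411 mm^3/s


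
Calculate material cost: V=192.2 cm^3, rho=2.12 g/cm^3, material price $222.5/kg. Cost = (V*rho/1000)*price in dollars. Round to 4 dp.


Mass = 192.2*2.12/1000 = 0.407464 kg
Cost = 0.407464 * 222.5 = 90.6607 $


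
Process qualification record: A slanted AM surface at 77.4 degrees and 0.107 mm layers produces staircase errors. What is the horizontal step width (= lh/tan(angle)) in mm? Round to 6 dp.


step = 0.107 / tan(77.4) = 0.023917 mm


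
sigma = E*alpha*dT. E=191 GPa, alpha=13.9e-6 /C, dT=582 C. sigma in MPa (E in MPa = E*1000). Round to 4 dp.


sigma = 191*1000 * 13.9e-6 * 582 = 1545.1518 MPa


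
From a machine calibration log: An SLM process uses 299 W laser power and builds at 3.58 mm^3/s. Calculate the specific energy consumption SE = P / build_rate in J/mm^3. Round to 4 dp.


SE = 299 / 3.58 = 83.5196 J/mm^3


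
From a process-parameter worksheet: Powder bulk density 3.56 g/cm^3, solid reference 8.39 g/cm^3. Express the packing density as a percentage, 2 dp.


Packing = (3.56/8.39)*100 = 42.43 %


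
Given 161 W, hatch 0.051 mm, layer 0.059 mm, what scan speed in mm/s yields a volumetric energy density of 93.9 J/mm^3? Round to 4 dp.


v = 161 / (93.9*0.051*0.059) = 569.8205 mm/s


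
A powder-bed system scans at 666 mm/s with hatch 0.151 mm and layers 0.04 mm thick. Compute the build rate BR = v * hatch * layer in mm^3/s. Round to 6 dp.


Rate = 666 * 0.151 * 0.04 = 4.02264 mm^3/s


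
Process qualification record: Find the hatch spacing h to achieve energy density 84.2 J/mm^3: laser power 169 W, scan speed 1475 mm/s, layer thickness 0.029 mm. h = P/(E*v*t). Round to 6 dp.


h = 169 / (84.2*1475*0.029) = 0.046923 mm


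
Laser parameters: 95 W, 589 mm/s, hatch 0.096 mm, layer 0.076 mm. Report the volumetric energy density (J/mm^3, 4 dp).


E = 95 / (589*0.096*0.076) = 22.1067 J/mm^3


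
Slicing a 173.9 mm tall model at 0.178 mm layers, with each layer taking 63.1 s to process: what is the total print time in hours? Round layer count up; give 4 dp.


Layers = ceil(173.9/0.178) = 977
t = 977 * 63.1 / 3600 = 17.1246 hrs


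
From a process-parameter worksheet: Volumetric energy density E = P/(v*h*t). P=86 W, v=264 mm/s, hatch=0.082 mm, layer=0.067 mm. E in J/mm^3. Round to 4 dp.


E = 86 / (264*0.082*0.067) = 59.2933 J/mm^3


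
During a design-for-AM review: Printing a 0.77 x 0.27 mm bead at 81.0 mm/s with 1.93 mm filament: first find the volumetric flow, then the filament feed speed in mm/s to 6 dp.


Q = 0.77 * 0.27 * 81.0 = 16.8399 mm^3/s
A_fil = pi*(1.93/2)^2 = 2.92552962 mm^2
v_feed = 16.8399 / 2.92552962 = 5.756189 mm/s


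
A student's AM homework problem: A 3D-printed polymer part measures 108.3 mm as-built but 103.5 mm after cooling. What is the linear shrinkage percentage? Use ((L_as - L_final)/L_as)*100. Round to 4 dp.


Shrinkage = ((108.3-103.5)/108.3)*100 = 4.4321 %


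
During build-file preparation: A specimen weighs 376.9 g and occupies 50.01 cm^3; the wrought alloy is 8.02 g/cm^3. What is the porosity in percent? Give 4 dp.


rho_part = 376.9 / 50.01 = 7.5364927 g/cm^3
Porosity = (1 - 7.5364927/8.02)*100 = 6.0288 %


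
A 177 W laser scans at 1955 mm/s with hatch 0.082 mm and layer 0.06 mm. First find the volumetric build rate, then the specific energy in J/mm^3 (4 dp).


Build rate = 1955 * 0.082 * 0.06 = 9.6186 mm^3/s
SE = 177 / 9.6186 = 18.4018 J/mm^3


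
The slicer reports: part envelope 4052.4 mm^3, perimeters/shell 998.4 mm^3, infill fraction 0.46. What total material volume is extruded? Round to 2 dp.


V_infill = (4052.4 - 998.4) * 0.46 = 1404.84
V_total = 998.4 + 1404.84 = 2403.24 mm^3


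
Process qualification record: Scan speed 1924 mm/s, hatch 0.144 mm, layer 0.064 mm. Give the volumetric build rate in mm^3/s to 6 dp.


Rate = 1924 * 0.144 * 0.064 = 17.731584 mm^3/s


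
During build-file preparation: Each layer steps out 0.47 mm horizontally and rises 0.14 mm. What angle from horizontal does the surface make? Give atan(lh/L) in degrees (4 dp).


angle = atan(0.14/0.47) = 16.5873 degrees


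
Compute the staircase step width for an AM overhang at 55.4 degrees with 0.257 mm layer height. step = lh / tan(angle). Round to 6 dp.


step = 0.257 / tan(55.4) = 0.177292 mm


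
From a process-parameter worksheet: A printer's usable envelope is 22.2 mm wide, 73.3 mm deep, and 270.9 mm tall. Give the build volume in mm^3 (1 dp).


V = 22.2 * 73.3 * 270.9 = 440824.7 mm^3


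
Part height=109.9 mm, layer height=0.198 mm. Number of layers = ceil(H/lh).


Layers = ceil(109.9/0.198) = 556


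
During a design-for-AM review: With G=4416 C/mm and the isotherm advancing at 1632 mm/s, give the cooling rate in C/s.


CR = 4416 * 1632 = 7206912 C/s


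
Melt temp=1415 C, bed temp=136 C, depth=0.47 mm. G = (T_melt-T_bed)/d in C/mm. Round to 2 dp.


G = (1415-136)/0.47 = 2721.28 C/mm


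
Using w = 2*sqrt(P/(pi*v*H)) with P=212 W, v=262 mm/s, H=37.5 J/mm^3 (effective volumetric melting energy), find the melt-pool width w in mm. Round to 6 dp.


w = 2*sqrt(212/(pi*262*37.5)) = 0.165751 mm


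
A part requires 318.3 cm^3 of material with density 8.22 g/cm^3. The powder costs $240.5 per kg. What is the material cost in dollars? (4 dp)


Mass = 318.3*8.22/1000 = 2.616426 kg
Cost = 2.616426 * 240.5 = 629.2505 $


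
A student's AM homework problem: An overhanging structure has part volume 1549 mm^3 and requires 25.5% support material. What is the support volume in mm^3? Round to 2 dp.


V_support = 1549 * 0.255 = 395.0 mm^3


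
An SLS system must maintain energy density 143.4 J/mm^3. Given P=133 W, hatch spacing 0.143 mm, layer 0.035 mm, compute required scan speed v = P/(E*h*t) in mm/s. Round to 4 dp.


v = 133 / (143.4*0.143*0.035) = 185.3098 mm/s


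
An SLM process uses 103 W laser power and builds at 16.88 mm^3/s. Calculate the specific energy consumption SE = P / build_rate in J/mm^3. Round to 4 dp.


SE = 103 / 16.88 = 6.1019 J/mm^3


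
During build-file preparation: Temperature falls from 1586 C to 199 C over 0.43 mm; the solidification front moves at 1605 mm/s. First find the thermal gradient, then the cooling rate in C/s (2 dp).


G = (1586-199)/0.43 = 3225.58139535 C/mm
CR = 3225.58139535 * 1605 = 5177058.14 C/s


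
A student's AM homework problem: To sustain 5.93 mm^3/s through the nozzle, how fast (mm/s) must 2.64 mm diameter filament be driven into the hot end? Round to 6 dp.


A = pi*(2.64/2)^2 = 5.473911
v = 5.93 / 5.473911 = 1.08332 mm/s


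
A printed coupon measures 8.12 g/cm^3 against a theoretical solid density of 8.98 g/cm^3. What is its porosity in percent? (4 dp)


Porosity = (1-8.12/8.98)*100 = 9.5768 %


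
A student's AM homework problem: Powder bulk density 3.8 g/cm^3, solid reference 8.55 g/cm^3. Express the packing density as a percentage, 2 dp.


Packing = (3.8/8.55)*100 = 44.44 %


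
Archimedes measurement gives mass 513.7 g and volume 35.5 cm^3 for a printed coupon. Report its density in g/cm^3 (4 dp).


rho = 513.7 / 35.5 = 14.4704 g/cm^3


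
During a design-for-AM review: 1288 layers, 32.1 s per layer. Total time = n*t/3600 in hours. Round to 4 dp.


t = 1288 * 32.1 / 3600 = 11.4847 hrs


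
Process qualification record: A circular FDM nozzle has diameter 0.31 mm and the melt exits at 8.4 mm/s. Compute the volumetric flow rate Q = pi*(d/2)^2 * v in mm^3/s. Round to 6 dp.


A = pi*(0.31/2)^2 = 0.07547676 mm^2
Q = 0.07547676 * 8.4 = 0.634005 mm^3/s


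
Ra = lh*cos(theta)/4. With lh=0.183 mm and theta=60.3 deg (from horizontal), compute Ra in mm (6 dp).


Ra = 0.183 * cos(60.3) / 4 = 0.022667 mm


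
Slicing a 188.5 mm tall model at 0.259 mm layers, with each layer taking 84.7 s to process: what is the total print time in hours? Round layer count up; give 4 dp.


Layers = ceil(188.5/0.259) = 728
t = 728 * 84.7 / 3600 = 17.1282 hrs


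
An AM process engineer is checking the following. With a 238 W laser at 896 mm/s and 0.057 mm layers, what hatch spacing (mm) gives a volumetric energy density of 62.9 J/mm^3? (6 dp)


h = 238 / (62.9*896*0.057) = 0.074087 mm


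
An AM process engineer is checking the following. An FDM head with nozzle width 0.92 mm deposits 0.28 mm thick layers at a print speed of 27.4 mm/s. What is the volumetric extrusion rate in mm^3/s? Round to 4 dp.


Rate = 0.92 * 0.28 * 27.4 = 7.0582 mm^3/s


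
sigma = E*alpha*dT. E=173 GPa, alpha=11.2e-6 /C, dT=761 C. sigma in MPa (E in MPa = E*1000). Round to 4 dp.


sigma = 173*1000 * 11.2e-6 * 761 = 1474.5136 MPa


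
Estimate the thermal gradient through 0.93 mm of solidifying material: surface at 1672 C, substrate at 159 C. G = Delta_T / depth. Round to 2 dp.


G = (1672-159)/0.93 = 1626.88 C/mm


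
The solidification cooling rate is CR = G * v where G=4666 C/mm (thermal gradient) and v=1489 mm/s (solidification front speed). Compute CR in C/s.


CR = 4666 * 1489 = 6947674 C/s


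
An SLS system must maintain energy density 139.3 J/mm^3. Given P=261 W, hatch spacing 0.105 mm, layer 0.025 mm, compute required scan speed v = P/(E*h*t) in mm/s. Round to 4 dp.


v = 261 / (139.3*0.105*0.025) = 713.7729 mm/s


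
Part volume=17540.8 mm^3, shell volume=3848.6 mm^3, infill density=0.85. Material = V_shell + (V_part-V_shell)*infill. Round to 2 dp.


V_infill = (17540.8 - 3848.6) * 0.85 = 11638.37
V_total = 3848.6 + 11638.37 = 15486.97 mm^3


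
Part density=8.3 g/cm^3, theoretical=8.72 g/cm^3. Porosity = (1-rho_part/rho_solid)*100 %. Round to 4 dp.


Porosity = (1-8.3/8.72)*100 = 4.8165 %


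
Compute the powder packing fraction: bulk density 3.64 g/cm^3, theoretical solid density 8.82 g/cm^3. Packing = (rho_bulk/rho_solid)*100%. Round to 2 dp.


Packing = (3.64/8.82)*100 = 41.27 %


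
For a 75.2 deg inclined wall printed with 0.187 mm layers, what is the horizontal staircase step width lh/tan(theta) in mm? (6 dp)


step = 0.187 / tan(75.2) = 0.049408 mm


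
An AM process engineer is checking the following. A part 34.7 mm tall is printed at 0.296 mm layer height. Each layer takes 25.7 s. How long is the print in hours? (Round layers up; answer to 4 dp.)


Layers = ceil(34.7/0.296) = 118
t = 118 * 25.7 / 3600 = 0.8424 hrs


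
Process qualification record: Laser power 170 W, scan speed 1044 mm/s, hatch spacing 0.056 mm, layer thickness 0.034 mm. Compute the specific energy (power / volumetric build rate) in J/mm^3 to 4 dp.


Build rate = 1044 * 0.056 * 0.034 = 1.987776 mm^3/s
SE = 170 / 1.987776 = 85.5227 J/mm^3


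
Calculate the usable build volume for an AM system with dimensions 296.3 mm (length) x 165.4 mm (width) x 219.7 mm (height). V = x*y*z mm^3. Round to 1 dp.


V = 296.3 * 165.4 * 219.7 = 10767062.0 mm^3


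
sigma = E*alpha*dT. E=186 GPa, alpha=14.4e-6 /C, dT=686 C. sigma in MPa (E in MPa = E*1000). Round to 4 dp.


sigma = 186*1000 * 14.4e-6 * 686 = 1837.3824 MPa


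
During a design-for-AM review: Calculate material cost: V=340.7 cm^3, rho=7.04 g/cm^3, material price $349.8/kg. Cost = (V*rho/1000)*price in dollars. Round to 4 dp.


Mass = 340.7*7.04/1000 = 2.398528 kg
Cost = 2.398528 * 349.8 = 839.0051 $


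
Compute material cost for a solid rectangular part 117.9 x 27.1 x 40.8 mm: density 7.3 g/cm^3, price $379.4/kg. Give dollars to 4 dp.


V = 117.9 * 27.1 * 40.8 = 130359.672 mm^3 = 130.359672 cm^3
Mass = 130.359672 * 7.3 / 1000 = 0.95162561 kg
Cost = 0.95162561 * 379.4 = 361.0468 $


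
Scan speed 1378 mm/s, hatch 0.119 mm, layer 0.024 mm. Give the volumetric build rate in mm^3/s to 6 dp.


Rate = 1378 * 0.119 * 0.024 = 3.935568 mm^3/s


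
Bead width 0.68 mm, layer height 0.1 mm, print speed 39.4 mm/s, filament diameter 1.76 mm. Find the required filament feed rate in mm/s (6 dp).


Q = 0.68 * 0.1 * 39.4 = 2.6792 mm^3/s
A_fil = pi*(1.76/2)^2 = 2.43284935 mm^2
v_feed = 2.6792 / 2.43284935 = 1.10126 mm/s


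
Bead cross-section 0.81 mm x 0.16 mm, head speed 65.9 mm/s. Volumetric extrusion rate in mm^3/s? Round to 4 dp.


Rate = 0.81 * 0.16 * 65.9 = 8.5406 mm^3/s


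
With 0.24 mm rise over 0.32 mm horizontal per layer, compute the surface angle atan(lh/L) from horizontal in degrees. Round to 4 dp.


angle = atan(0.24/0.32) = 36.8699 degrees


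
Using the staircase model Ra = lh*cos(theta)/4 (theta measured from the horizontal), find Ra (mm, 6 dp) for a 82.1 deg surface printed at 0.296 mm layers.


Ra = 0.296 * cos(82.1) / 4 = 0.010171 mm


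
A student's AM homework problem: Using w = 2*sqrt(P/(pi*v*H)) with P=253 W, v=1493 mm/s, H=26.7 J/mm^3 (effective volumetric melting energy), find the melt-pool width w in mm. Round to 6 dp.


w = 2*sqrt(253/(pi*1493*26.7)) = 0.089894 mm


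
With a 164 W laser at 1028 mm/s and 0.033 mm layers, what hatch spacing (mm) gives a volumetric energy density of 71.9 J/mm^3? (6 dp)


h = 164 / (71.9*1028*0.033) = 0.067237 mm


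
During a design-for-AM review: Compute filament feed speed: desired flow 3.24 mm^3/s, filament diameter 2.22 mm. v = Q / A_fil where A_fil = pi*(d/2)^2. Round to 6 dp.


A = pi*(2.22/2)^2 = 3.870756
v = 3.24 / 3.870756 = 0.837046 mm/s


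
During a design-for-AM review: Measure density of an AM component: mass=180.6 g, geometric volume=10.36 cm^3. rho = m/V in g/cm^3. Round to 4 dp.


rho = 180.6 / 10.36 = 17.4324 g/cm^3


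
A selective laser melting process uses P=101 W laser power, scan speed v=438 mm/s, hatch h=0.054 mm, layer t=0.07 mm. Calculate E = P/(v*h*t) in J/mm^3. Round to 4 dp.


E = 101 / (438*0.054*0.07) = 61.0036 J/mm^3


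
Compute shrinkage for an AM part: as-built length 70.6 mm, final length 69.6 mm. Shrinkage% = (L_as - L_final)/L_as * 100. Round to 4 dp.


Shrinkage = ((70.6-69.6)/70.6)*100 = 1.4164 %


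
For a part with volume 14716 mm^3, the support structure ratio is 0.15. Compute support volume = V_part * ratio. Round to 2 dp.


V_support = 14716 * 0.15 = 2207.4 mm^3


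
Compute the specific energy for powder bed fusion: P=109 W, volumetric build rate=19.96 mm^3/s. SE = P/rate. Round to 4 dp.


SE = 109 / 19.96 = 5.4609 J/mm^3


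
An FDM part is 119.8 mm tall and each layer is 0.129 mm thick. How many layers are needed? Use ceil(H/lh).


Layers = ceil(119.8/0.129) = 929


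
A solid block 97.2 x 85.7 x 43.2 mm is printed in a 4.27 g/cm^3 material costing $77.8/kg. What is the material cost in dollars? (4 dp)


V = 97.2 * 85.7 * 43.2 = 359857.728 mm^3 = 359.857728 cm^3
Mass = 359.857728 * 4.27 / 1000 = 1.5365925 kg
Cost = 1.5365925 * 77.8 = 119.5469 $


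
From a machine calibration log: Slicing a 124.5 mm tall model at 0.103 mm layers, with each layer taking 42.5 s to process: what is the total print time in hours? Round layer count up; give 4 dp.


Layers = ceil(124.5/0.103) = 1209
t = 1209 * 42.5 / 3600 = 14.2729 hrs


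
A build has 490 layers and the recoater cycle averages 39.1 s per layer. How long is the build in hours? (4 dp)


t = 490 * 39.1 / 3600 = 5.3219 hrs


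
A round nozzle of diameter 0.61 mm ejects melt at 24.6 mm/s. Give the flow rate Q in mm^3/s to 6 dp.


A = pi*(0.61/2)^2 = 0.29224666 mm^2
Q = 0.29224666 * 24.6 = 7.189268 mm^3/s


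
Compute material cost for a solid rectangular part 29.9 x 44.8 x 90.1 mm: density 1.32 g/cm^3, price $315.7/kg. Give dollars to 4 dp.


V = 29.9 * 44.8 * 90.1 = 120690.752 mm^3 = 120.690752 cm^3
Mass = 120.690752 * 1.32 / 1000 = 0.15931179 kg
Cost = 0.15931179 * 315.7 = 50.2947 $


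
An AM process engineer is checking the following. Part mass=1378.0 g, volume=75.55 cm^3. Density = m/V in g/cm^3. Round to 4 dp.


rho = 1378.0 / 75.55 = 18.2396 g/cm^3


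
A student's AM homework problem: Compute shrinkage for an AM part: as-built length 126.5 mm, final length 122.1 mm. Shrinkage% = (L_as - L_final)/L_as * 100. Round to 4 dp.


Shrinkage = ((126.5-122.1)/126.5)*100 = 3.4783 %


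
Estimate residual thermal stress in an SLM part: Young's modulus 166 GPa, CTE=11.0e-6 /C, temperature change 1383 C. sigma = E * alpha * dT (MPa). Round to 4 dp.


sigma = 166*1000 * 11.0e-6 * 1383 = 2525.358 MPa


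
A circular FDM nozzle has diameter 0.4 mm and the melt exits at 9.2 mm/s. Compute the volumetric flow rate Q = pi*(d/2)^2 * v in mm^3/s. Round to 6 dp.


A = pi*(0.4/2)^2 = 0.12566371 mm^2
Q = 0.12566371 * 9.2 = 1.156106 mm^3/s


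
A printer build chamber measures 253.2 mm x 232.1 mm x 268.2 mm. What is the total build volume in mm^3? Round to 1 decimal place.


V = 253.2 * 232.1 * 268.2 = 15761502.5 mm^3


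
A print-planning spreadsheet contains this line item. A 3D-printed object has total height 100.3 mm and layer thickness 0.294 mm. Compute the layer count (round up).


Layers = ceil(100.3/0.294) = 342


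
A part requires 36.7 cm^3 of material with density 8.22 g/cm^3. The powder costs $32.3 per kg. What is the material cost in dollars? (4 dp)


Mass = 36.7*8.22/1000 = 0.301674 kg
Cost = 0.301674 * 32.3 = 9.7441 $


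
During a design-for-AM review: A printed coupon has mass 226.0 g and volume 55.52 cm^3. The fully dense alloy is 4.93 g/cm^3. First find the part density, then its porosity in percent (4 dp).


rho_part = 226.0 / 55.52 = 4.07060519 g/cm^3
Porosity = (1 - 4.07060519/4.93)*100 = 17.4319 %


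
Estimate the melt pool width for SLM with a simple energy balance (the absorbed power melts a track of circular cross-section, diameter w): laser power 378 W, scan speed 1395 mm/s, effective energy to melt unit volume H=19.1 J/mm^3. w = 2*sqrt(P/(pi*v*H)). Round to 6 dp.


w = 2*sqrt(378/(pi*1395*19.1)) = 0.134399 mm


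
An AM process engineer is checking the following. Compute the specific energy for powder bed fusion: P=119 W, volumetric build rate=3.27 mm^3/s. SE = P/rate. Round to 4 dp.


SE = 119 / 3.27 = 36.3914 J/mm^3


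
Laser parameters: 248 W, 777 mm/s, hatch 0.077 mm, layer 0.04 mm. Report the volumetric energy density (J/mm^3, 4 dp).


E = 248 / (777*0.077*0.04) = 103.6287 J/mm^3


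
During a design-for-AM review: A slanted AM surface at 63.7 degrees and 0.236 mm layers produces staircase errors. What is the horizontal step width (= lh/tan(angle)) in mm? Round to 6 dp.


step = 0.236 / tan(63.7) = 0.116638 mm


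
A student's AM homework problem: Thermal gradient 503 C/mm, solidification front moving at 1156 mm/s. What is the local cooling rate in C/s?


CR = 503 * 1156 = 581468 C/s


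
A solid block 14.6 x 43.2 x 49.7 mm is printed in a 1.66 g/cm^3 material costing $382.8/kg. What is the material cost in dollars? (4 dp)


V = 14.6 * 43.2 * 49.7 = 31346.784 mm^3 = 31.346784 cm^3
Mass = 31.346784 * 1.66 / 1000 = 0.05203566 kg
Cost = 0.05203566 * 382.8 = 19.9193 $


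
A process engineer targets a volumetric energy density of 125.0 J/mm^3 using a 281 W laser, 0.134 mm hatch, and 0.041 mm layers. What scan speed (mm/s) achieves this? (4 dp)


v = 281 / (125.0*0.134*0.041) = 409.1736 mm/s


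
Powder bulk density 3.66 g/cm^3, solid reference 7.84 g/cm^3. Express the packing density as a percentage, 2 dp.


Packing = (3.66/7.84)*100 = 46.68 %


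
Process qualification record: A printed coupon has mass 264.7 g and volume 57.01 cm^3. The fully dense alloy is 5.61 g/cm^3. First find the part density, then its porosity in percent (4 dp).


rho_part = 264.7 / 57.01 = 4.64304508 g/cm^3
Porosity = (1 - 4.64304508/5.61)*100 = 17.2363 %


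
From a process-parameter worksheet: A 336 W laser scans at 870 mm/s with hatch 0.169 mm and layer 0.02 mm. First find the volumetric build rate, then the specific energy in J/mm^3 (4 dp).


Build rate = 870 * 0.169 * 0.02 = 2.9406 mm^3/s
SE = 336 / 2.9406 = 114.2624 J/mm^3


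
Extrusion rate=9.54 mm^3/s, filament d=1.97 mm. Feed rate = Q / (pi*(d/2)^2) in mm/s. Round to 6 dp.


A = pi*(1.97/2)^2 = 3.048052
v = 9.54 / 3.048052 = 3.129868 mm/s


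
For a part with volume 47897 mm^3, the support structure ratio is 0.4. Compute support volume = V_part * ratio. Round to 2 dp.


V_support = 47897 * 0.4 = 19158.8 mm^3


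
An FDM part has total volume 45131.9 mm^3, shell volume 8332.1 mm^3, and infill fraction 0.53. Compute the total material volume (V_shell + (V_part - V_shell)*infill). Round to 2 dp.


V_infill = (45131.9 - 8332.1) * 0.53 = 19503.89
V_total = 8332.1 + 19503.89 = 27835.99 mm^3


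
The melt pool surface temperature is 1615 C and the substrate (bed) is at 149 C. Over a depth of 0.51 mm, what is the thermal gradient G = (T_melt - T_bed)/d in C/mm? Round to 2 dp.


G = (1615-149)/0.51 = 2874.51 C/mm


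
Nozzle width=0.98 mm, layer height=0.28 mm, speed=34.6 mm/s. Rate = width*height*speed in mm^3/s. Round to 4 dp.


Rate = 0.98 * 0.28 * 34.6 = 9.4942 mm^3/s


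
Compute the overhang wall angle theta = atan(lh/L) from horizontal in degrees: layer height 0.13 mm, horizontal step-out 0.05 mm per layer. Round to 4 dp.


angle = atan(0.13/0.05) = 68.9625 degrees


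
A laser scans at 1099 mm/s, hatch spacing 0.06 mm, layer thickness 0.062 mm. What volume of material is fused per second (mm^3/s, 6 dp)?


Rate = 1099 * 0.06 * 0.062 = 4.08828 mm^3/s


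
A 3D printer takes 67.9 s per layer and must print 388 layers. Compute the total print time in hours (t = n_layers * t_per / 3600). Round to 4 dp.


t = 388 * 67.9 / 3600 = 7.3181 hrs


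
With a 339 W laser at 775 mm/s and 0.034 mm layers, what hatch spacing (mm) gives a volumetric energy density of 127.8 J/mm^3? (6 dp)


h = 339 / (127.8*775*0.034) = 0.100667 mm


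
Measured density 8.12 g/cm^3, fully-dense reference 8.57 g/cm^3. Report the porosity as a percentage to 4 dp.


Porosity = (1-8.12/8.57)*100 = 5.2509 %


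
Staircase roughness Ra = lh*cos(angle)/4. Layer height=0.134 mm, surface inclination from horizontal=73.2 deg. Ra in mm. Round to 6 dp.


Ra = 0.134 * cos(73.2) / 4 = 0.009683 mm


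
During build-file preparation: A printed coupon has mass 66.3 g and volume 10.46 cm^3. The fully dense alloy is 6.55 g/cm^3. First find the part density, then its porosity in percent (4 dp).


rho_part = 66.3 / 10.46 = 6.33843212 g/cm^3
Porosity = (1 - 6.33843212/6.55)*100 = 3.23 %


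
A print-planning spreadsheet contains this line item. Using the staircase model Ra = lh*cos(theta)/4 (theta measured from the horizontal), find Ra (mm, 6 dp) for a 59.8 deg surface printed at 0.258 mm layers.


Ra = 0.258 * cos(59.8) / 4 = 0.032445 mm


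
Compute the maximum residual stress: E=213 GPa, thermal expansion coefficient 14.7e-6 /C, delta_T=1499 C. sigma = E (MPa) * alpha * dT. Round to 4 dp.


sigma = 213*1000 * 14.7e-6 * 1499 = 4693.5189 MPa


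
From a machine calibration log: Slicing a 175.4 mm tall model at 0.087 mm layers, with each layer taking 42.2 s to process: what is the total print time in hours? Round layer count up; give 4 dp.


Layers = ceil(175.4/0.087) = 2017
t = 2017 * 42.2 / 3600 = 23.6437 hrs


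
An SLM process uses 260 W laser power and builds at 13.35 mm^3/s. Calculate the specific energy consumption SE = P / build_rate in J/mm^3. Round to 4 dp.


SE = 260 / 13.35 = 19.4757 J/mm^3


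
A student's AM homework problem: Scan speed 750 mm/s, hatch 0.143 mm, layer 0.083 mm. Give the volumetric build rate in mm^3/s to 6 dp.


Rate = 750 * 0.143 * 0.083 = 8.90175 mm^3/s


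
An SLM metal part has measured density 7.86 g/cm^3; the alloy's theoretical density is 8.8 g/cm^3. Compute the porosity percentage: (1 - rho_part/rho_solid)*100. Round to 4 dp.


Porosity = (1-7.86/8.8)*100 = 10.6818 %


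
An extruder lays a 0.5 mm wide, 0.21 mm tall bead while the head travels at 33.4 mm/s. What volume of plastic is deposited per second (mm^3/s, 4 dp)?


Rate = 0.5 * 0.21 * 33.4 = 3.507 mm^3/s


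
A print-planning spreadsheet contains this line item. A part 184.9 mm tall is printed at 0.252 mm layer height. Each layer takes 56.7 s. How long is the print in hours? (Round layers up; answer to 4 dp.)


Layers = ceil(184.9/0.252) = 734
t = 734 * 56.7 / 3600 = 11.5605 hrs


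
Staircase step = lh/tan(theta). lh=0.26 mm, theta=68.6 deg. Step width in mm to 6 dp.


step = 0.26 / tan(68.6) = 0.101893 mm


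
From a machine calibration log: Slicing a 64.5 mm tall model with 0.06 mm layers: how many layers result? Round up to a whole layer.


Layers = ceil(64.5/0.06) = 1075


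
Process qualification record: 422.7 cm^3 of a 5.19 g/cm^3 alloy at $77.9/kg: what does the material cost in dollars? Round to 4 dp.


Mass = 422.7*5.19/1000 = 2.193813 kg
Cost = 2.193813 * 77.9 = 170.898 $


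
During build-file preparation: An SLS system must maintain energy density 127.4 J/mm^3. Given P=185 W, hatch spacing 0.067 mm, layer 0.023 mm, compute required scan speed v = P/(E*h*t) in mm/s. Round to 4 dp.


v = 185 / (127.4*0.067*0.023) = 942.3227 mm/s


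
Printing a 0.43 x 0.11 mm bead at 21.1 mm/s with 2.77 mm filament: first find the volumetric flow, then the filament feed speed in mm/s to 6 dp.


Q = 0.43 * 0.11 * 21.1 = 0.99803 mm^3/s
A_fil = pi*(2.77/2)^2 = 6.02628157 mm^2
v_feed = 0.99803 / 6.02628157 = 0.165613 mm/s


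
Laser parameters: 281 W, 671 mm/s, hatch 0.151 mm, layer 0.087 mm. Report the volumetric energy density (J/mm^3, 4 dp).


E = 281 / (671*0.151*0.087) = 31.8777 J/mm^3


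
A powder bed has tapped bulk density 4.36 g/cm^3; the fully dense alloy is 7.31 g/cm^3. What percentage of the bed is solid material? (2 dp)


Packing = (4.36/7.31)*100 = 59.64 %


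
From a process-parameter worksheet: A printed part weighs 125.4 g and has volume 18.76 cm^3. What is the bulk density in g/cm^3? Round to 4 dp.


rho = 125.4 / 18.76 = 6.6844 g/cm^3


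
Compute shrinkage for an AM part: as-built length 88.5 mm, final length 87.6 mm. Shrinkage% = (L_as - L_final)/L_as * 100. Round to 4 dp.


Shrinkage = ((88.5-87.6)/88.5)*100 = 1.0169 %


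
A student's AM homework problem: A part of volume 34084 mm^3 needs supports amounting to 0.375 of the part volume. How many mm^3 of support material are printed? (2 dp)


V_support = 34084 * 0.375 = 12781.5 mm^3


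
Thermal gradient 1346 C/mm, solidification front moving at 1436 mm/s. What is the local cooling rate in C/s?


CR = 1346 * 1436 = 1932856 C/s


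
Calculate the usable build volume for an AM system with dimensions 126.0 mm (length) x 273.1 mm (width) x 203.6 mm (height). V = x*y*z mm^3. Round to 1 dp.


V = 126.0 * 273.1 * 203.6 = 7005998.2 mm^3


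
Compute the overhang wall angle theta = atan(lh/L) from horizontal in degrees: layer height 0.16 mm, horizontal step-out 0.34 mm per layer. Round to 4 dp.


angle = atan(0.16/0.34) = 25.2011 degrees


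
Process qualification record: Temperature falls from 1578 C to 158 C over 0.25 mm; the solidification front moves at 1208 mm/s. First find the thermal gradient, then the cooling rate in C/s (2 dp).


G = (1578-158)/0.25 = 5680.0 C/mm
CR = 5680.0 * 1208 = 6861440.0 C/s


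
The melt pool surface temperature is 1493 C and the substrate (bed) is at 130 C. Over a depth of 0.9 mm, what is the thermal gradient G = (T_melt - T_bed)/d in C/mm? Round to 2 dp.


G = (1493-130)/0.9 = 1514.44 C/mm


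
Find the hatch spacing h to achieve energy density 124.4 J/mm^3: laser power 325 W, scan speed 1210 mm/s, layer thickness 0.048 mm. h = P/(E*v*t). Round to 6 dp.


h = 325 / (124.4*1210*0.048) = 0.044982 mm


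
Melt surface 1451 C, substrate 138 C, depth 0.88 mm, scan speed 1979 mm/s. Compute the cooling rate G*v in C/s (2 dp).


G = (1451-138)/0.88 = 1492.04545455 C/mm
CR = 1492.04545455 * 1979 = 2952757.95 C/s


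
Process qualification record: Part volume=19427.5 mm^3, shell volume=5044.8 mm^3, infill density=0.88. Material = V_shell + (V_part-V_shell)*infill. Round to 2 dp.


V_infill = (19427.5 - 5044.8) * 0.88 = 12656.78
V_total = 5044.8 + 12656.78 = 17701.58 mm^3


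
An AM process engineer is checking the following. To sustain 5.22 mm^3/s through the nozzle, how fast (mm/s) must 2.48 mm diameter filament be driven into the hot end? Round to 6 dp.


A = pi*(2.48/2)^2 = 4.830513
v = 5.22 / 4.830513 = 1.080631 mm/s


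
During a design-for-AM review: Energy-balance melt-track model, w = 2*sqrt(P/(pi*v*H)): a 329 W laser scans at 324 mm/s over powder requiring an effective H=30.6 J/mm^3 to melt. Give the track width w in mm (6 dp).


w = 2*sqrt(329/(pi*324*30.6)) = 0.205551 mm


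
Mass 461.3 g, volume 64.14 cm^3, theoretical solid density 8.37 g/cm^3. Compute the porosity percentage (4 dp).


rho_part = 461.3 / 64.14 = 7.19207983 g/cm^3
Porosity = (1 - 7.19207983/8.37)*100 = 14.0731 %


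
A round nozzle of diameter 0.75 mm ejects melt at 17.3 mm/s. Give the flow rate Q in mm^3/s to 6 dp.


A = pi*(0.75/2)^2 = 0.44178647 mm^2
Q = 0.44178647 * 17.3 = 7.642906 mm^3/s


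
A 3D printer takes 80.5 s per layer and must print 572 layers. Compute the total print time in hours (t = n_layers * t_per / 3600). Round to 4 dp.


t = 572 * 80.5 / 3600 = 12.7906 hrs


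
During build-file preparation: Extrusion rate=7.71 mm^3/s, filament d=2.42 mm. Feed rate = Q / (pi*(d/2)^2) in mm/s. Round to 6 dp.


A = pi*(2.42/2)^2 = 4.599606
v = 7.71 / 4.599606 = 1.676231 mm/s


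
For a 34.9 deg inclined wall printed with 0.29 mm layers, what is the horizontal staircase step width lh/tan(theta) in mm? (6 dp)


step = 0.29 / tan(34.9) = 0.415705 mm


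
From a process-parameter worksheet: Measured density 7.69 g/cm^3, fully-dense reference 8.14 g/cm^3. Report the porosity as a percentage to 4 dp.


Porosity = (1-7.69/8.14)*100 = 5.5283 %


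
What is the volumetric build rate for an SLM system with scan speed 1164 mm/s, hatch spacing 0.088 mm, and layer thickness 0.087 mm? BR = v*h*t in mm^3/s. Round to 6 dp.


Rate = 1164 * 0.088 * 0.087 = 8.911584 mm^3/s


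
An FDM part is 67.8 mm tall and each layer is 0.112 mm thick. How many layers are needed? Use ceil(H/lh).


Layers = ceil(67.8/0.112) = 606


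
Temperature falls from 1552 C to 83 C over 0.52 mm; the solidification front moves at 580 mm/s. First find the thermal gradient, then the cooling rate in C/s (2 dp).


G = (1552-83)/0.52 = 2825.0 C/mm
CR = 2825.0 * 580 = 1638500.0 C/s


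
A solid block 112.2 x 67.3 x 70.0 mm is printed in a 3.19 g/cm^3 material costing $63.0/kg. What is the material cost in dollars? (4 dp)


V = 112.2 * 67.3 * 70.0 = 528574.2 mm^3 = 528.5742 cm^3
Mass = 528.5742 * 3.19 / 1000 = 1.6861517 kg
Cost = 1.6861517 * 63.0 = 106.2276 $


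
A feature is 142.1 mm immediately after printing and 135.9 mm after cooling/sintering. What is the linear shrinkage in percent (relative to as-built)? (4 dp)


Shrinkage = ((142.1-135.9)/142.1)*100 = 4.3631 %


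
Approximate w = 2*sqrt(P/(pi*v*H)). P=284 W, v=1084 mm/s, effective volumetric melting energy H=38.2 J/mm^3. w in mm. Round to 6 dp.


w = 2*sqrt(284/(pi*1084*38.2)) = 0.093448 mm


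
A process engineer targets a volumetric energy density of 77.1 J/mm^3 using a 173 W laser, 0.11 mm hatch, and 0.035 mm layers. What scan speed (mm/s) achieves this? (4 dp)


v = 173 / (77.1*0.11*0.035) = 582.8154 mm/s


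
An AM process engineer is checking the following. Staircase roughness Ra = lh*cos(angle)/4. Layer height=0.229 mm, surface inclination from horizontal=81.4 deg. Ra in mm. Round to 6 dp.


Ra = 0.229 * cos(81.4) / 4 = 0.008561 mm


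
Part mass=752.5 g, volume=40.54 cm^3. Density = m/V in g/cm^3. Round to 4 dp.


rho = 752.5 / 40.54 = 18.5619 g/cm^3


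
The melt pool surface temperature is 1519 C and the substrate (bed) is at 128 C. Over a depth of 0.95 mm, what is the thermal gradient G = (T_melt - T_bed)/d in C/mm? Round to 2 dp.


G = (1519-128)/0.95 = 1464.21 C/mm


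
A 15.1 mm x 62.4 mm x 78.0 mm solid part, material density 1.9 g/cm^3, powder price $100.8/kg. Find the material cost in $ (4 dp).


V = 15.1 * 62.4 * 78.0 = 73494.72 mm^3 = 73.49472 cm^3
Mass = 73.49472 * 1.9 / 1000 = 0.13963997 kg
Cost = 0.13963997 * 100.8 = 14.0757 $


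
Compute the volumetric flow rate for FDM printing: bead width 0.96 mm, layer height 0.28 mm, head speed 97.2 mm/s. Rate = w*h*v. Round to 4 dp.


Rate = 0.96 * 0.28 * 97.2 = 26.1274 mm^3/s


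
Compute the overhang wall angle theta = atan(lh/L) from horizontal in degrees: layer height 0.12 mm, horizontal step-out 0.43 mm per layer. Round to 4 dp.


angle = atan(0.12/0.43) = 15.5928 degrees


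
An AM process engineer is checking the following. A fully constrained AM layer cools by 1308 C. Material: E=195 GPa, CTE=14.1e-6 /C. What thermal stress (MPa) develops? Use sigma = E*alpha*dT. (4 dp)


sigma = 195*1000 * 14.1e-6 * 1308 = 3596.346 MPa


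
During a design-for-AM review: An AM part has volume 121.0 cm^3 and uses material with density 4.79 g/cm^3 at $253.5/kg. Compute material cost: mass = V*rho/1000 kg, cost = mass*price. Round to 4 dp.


Mass = 121.0*4.79/1000 = 0.57959 kg
Cost = 0.57959 * 253.5 = 146.9261 $


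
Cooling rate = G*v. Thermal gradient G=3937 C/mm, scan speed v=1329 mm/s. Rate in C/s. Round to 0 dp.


CR = 3937 * 1329 = 5232273 C/s


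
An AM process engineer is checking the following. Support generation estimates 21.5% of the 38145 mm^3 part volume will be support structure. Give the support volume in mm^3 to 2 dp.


V_support = 38145 * 0.215 = 8201.18 mm^3


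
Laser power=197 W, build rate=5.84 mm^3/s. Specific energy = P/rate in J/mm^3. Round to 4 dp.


SE = 197 / 5.84 = 33.7329 J/mm^3


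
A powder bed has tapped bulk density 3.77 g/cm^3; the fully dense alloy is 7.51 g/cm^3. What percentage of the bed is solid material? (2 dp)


Packing = (3.77/7.51)*100 = 50.2 %


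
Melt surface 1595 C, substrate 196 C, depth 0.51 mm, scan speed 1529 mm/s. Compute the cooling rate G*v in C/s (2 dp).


G = (1595-196)/0.51 = 2743.1372549 C/mm
CR = 2743.1372549 * 1529 = 4194256.86 C/s
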